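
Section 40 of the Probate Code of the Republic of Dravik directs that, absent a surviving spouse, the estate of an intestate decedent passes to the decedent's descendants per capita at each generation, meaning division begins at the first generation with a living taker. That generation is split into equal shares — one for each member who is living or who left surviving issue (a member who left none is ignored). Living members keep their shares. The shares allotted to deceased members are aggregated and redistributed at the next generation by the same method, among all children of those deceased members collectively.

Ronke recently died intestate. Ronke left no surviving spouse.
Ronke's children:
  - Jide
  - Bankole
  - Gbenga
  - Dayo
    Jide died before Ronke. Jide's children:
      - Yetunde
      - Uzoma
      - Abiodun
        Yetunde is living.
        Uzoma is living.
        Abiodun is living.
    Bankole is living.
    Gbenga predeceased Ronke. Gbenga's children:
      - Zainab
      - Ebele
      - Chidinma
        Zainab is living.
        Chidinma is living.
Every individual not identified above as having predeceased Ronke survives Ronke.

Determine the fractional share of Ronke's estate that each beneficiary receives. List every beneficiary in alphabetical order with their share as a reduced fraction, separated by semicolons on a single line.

Abiodun 1/12; Bankole 1/4; Chidinma 1/12; Dayo 1/4; Ebele 1/12; Uzoma 1/12; Yetunde 1/12; Zainab 1/12

There is no surviving spouse, so the entire estate passes to Ronke's descendants per capita at each generation.
At generation 1 (Jide, Bankole, Gbenga, Dayo) there are 4 shares of (1)/4 = 1/4 each.
Living: Bankole and Dayo — each takes 1/4.
Deceased: Jide and Gbenga. Their combined 1/2 is pooled and carried to generation 2.
At generation 2 (Yetunde, Uzoma, Abiodun, Zainab, Ebele, Chidinma) there are 6 shares of (1/2)/6 = 1/12 each.
Living: Yetunde, Uzoma, Abiodun, Zainab, Ebele, and Chidinma — each takes 1/12.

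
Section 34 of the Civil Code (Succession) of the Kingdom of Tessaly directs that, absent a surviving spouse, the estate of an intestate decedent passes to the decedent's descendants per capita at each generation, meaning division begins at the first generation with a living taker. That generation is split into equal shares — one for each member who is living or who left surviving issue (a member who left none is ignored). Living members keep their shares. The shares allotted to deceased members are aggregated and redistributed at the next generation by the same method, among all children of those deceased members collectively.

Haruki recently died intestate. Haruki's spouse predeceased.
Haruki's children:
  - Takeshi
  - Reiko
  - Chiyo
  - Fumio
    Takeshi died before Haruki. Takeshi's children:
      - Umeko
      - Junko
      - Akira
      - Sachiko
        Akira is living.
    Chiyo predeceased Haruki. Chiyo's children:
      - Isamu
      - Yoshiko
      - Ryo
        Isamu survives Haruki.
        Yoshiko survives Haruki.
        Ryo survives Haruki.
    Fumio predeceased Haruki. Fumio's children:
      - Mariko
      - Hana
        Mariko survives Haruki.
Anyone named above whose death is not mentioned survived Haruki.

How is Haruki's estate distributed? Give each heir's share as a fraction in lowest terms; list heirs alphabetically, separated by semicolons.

Akira 1/12; Hana 1/12; Isamu 1/12; Junko 1/12; Mariko 1/12; Reiko 1/4; Ryo 1/12; Sachiko 1/12; Umeko 1/12; Yoshiko 1/12

There is no surviving spouse, so the entire estate passes to Haruki's descendants per capita at each generation.
At generation 1 (Takeshi, Reiko, Chiyo, Fumio) there are 4 shares of (1)/4 = 1/4 each.
Living: Reiko — each takes 1/4.
Deceased: Takeshi, Chiyo, and Fumio. Their combined 3/4 is pooled and carried to generation 2.
At generation 2 (Umeko, Junko, Akira, Sachiko, Isamu, Yoshiko, Ryo, Mariko, Hana) there are 9 shares of (3/4)/9 = 1/12 each.
Living: Umeko, Junko, Akira, Sachiko, Isamu, Yoshiko, Ryo, Mariko, and Hana — each takes 1/12.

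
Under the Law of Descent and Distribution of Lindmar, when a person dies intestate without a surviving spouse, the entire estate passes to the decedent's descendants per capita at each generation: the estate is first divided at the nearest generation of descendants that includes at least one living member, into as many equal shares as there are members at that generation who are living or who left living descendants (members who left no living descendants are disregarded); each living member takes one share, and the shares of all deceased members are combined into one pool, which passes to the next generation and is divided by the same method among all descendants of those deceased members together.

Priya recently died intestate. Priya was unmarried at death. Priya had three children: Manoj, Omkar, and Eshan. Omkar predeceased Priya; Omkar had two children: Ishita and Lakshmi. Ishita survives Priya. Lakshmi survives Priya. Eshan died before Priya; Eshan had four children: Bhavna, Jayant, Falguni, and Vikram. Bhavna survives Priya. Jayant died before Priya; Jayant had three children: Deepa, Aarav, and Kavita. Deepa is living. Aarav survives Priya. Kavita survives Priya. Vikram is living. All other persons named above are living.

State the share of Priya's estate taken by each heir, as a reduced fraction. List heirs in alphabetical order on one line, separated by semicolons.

There is no surviving spouse, so the entire estate passes to Priya's descendants per capita at each generation.
At generation 1 (Manoj, Omkar, Eshan) there are 3 shares of (1)/3 = 1/3 each.
Living: Manoj — each takes 1/3.
Deceased: Omkar and Eshan. Their combined 2/3 is pooled and carried to generation 2.
At generation 2 (Ishita, Lakshmi, Bhavna, Jayant, Falguni, Vikram) there are 6 shares of (2/3)/6 = 1/9 each.
Living: Ishita, Lakshmi, Bhavna, Falguni, and Vikram — each takes 1/9.
Deceased: Jayant. That 1/9 share is carried to generation 3.
At generation 3 (Deepa, Aarav, Kavita) there are 3 shares of (1/9)/3 = 1/27 each.
Living: Deepa, Aarav, and Kavita — each takes 1/27.

Aarav 1/27; Bhavna 1/9; Deepa 1/27; Falguni 1/9; Ishita 1/9; Kavita 1/27; Lakshmi 1/9; Manoj 1/3; Vikram 1/9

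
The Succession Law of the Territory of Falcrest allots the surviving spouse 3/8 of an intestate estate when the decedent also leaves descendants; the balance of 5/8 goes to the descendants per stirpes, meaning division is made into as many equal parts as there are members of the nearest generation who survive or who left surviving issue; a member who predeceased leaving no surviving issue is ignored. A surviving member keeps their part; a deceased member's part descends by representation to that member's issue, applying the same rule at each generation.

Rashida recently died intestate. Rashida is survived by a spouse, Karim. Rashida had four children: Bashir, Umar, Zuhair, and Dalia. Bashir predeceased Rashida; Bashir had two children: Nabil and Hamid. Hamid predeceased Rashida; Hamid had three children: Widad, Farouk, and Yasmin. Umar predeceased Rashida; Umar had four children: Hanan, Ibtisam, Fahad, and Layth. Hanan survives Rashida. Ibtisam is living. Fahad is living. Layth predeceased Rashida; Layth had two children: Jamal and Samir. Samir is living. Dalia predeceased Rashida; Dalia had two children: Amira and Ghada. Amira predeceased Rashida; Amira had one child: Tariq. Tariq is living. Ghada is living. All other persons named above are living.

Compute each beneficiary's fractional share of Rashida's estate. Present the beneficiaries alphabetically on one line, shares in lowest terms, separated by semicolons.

Fahad 5/128; Farouk 5/192; Ghada 5/64; Hanan 5/128; Ibtisam 5/128; Jamal 5/256; Karim 3/8; Nabil 5/64; Samir 5/256; Tariq 5/64; Widad 5/192; Yasmin 5/192; Zuhair 5/32

Karim, as surviving spouse, takes 3/8.
The remaining 5/8 passes to Rashida's descendants per stirpes.
The 5/8 is divided into 4 equal shares of 5/32 among Bashir, Umar, Zuhair, Dalia.
Bashir predeceased; the 5/32 allotted to Bashir's branch passes to Bashir's issue by representation.
The 5/32 is divided into 2 equal shares of 5/64 among Nabil, Hamid.
Nabil is living and takes 5/64.
Hamid predeceased; the 5/64 allotted to Hamid's branch passes to Hamid's issue by representation.
The 5/64 is divided into 3 equal shares of 5/192 among Widad, Farouk, Yasmin.
Widad is living and takes 5/192.
Farouk is living and takes 5/192.
Yasmin is living and takes 5/192.
Umar predeceased; the 5/32 allotted to Umar's branch passes to Umar's issue by representation.
The 5/32 is divided into 4 equal shares of 5/128 among Hanan, Ibtisam, Fahad, Layth.
Hanan is living and takes 5/128.
Ibtisam is living and takes 5/128.
Fahad is living and takes 5/128.
Layth predeceased; the 5/128 allotted to Layth's branch passes to Layth's issue by representation.
The 5/128 is divided into 2 equal shares of 5/256 among Jamal, Samir.
Jamal is living and takes 5/256.
Samir is living and takes 5/256.
Zuhair is living and takes 5/32.
Dalia predeceased; the 5/32 allotted to Dalia's branch passes to Dalia's issue by representation.
The 5/32 is divided into 2 equal shares of 5/64 among Amira, Ghada.
Amira predeceased; the 5/64 allotted to Amira's branch passes to Amira's issue by representation.
Tariq is the sole taker at this level and receives the full 5/64.
Ghada is living and takes 5/64.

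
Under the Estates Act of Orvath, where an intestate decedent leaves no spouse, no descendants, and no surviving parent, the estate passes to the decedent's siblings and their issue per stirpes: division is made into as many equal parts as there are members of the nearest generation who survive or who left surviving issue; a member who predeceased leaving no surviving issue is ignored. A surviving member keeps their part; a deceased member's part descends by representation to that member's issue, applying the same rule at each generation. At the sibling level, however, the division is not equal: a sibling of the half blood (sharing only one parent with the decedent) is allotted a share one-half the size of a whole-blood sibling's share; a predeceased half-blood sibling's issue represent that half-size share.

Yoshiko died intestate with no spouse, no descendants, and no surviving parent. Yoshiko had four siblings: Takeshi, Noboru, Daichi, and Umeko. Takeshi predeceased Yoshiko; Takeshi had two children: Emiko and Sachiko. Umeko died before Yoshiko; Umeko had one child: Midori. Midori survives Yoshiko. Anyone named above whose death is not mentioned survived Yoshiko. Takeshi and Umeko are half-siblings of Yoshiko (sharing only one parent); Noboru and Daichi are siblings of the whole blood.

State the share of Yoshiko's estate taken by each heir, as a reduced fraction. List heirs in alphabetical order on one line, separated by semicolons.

No spouse, descendants, or parent survives, so the estate passes to Yoshiko's siblings per stirpes.
Half-blood siblings count for one-half the weight of whole-blood siblings at the initial division.
Dividing 1 in proportion to weights (total weight 3): Takeshi (weight 1/2) → 1/6; Noboru (weight 1) → 1/3; Daichi (weight 1) → 1/3; Umeko (weight 1/2) → 1/6.
Takeshi predeceased; the 1/6 allotted to Takeshi's branch passes to Takeshi's issue by representation.
The 1/6 is divided into 2 equal shares of 1/12 among Emiko, Sachiko.
Emiko is living and takes 1/12.
Sachiko is living and takes 1/12.
Noboru is living and takes 1/3.
Daichi is living and takes 1/3.
Umeko predeceased; the 1/6 allotted to Umeko's branch passes to Umeko's issue by representation.
Midori is the sole taker at this level and receives the full 1/6.

Daichi 1/3; Emiko 1/12; Midori 1/6; Noboru 1/3; Sachiko 1/12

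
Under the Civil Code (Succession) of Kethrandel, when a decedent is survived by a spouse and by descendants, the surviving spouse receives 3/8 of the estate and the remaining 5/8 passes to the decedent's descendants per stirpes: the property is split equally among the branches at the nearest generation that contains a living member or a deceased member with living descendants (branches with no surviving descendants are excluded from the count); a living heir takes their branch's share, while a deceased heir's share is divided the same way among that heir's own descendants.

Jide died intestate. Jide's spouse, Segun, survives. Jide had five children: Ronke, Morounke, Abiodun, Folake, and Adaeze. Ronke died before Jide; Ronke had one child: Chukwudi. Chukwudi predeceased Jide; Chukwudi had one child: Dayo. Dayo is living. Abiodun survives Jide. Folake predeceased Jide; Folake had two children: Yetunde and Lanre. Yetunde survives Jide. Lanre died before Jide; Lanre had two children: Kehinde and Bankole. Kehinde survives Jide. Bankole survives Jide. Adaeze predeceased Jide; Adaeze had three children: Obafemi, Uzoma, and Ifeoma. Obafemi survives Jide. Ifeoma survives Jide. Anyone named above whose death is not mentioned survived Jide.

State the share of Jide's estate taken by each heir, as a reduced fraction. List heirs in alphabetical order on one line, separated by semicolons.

Segun, as surviving spouse, takes 3/8.
The remaining 5/8 passes to Jide's descendants per stirpes.
The 5/8 is divided into 5 equal shares of 1/8 among Ronke, Morounke, Abiodun, Folake, Adaeze.
Ronke predeceased; the 1/8 allotted to Ronke's branch passes to Ronke's issue by representation.
Chukwudi's line is the sole branch at this level, so the full 1/8 passes to Chukwudi's issue by representation.
Dayo is the sole taker at this level and receives the full 1/8.
Morounke is living and takes 1/8.
Abiodun is living and takes 1/8.
Folake predeceased; the 1/8 allotted to Folake's branch passes to Folake's issue by representation.
The 1/8 is divided into 2 equal shares of 1/16 among Yetunde, Lanre.
Yetunde is living and takes 1/16.
Lanre predeceased; the 1/16 allotted to Lanre's branch passes to Lanre's issue by representation.
The 1/16 is divided into 2 equal shares of 1/32 among Kehinde, Bankole.
Kehinde is living and takes 1/32.
Bankole is living and takes 1/32.
Adaeze predeceased; the 1/8 allotted to Adaeze's branch passes to Adaeze's issue by representation.
The 1/8 is divided into 3 equal shares of 1/24 among Obafemi, Uzoma, Ifeoma.
Obafemi is living and takes 1/24.
Uzoma is living and takes 1/24.
Ifeoma is living and takes 1/24.

Abiodun 1/8; Bankole 1/32; Dayo 1/8; Ifeoma 1/24; Kehinde 1/32; Morounke 1/8; Obafemi 1/24; Segun 3/8; Uzoma 1/24; Yetunde 1/16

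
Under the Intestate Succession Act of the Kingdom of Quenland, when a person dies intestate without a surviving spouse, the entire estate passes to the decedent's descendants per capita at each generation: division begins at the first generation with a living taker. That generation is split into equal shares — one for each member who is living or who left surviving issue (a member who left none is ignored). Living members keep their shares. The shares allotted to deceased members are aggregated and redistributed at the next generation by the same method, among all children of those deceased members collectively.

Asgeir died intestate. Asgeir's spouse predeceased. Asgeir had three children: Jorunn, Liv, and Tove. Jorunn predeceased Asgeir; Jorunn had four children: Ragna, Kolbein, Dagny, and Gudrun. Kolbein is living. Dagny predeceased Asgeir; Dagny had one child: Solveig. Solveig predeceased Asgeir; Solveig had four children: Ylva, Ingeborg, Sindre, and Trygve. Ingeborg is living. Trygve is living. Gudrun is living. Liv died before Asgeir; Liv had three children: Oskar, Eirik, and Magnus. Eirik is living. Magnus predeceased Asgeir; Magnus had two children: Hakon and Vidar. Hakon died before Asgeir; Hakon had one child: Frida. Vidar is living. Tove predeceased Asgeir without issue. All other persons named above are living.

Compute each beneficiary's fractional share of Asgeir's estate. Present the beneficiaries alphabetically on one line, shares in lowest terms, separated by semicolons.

There is no surviving spouse, so the entire estate passes to Asgeir's descendants per capita at each generation.
No one at generation 1 (Jorunn, Liv) is living; moving to the next generation.
At generation 2 (Ragna, Kolbein, Dagny, Gudrun, Oskar, Eirik, Magnus) there are 7 shares of (1)/7 = 1/7 each.
Living: Ragna, Kolbein, Gudrun, Oskar, and Eirik — each takes 1/7.
Deceased: Dagny and Magnus. Their combined 2/7 is pooled and carried to generation 3.
At generation 3 (Solveig, Hakon, Vidar) there are 3 shares of (2/7)/3 = 2/21 each.
Living: Vidar — each takes 2/21.
Deceased: Solveig and Hakon. Their combined 4/21 is pooled and carried to generation 4.
At generation 4 (Ylva, Ingeborg, Sindre, Trygve, Frida) there are 5 shares of (4/21)/5 = 4/105 each.
Living: Ylva, Ingeborg, Sindre, Trygve, and Frida — each takes 4/105.

Eirik 1/7; Frida 4/105; Gudrun 1/7; Ingeborg 4/105; Kolbein 1/7; Oskar 1/7; Ragna 1/7; Sindre 4/105; Trygve 4/105; Vidar 2/21; Ylva 4/105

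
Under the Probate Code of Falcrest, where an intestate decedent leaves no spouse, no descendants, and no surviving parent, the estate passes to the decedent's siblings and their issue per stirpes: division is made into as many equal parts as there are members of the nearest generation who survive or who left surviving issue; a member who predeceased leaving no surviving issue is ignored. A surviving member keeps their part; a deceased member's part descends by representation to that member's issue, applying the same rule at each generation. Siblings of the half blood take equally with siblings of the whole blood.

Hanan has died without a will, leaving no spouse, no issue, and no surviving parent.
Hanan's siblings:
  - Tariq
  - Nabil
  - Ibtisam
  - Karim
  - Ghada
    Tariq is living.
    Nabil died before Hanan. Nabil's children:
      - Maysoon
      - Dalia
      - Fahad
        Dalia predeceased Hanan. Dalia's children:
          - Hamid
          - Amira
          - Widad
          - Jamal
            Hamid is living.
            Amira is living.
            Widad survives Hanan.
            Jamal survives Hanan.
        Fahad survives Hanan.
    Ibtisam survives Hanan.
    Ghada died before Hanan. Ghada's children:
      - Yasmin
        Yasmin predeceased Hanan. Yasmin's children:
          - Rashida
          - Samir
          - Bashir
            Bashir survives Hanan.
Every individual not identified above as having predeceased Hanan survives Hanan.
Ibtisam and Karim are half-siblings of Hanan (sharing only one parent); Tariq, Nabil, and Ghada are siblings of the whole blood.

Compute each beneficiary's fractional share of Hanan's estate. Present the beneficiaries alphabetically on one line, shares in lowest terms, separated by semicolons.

No spouse, descendants, or parent survives, so the estate passes to Hanan's siblings per stirpes.
Half-blood and whole-blood siblings take equally under the stated rule.
The estate is divided into 5 equal shares of 1/5 among Tariq, Nabil, Ibtisam, Karim, Ghada.
Tariq is living and takes 1/5.
Nabil predeceased; the 1/5 allotted to Nabil's branch passes to Nabil's issue by representation.
The 1/5 is divided into 3 equal shares of 1/15 among Maysoon, Dalia, Fahad.
Maysoon is living and takes 1/15.
Dalia predeceased; the 1/15 allotted to Dalia's branch passes to Dalia's issue by representation.
The 1/15 is divided into 4 equal shares of 1/60 among Hamid, Amira, Widad, Jamal.
Hamid is living and takes 1/60.
Amira is living and takes 1/60.
Widad is living and takes 1/60.
Jamal is living and takes 1/60.
Fahad is living and takes 1/15.
Ibtisam is living and takes 1/5.
Karim is living and takes 1/5.
Ghada predeceased; the 1/5 allotted to Ghada's branch passes to Ghada's issue by representation.
Yasmin's line is the sole branch at this level, so the full 1/5 passes to Yasmin's issue by representation.
The 1/5 is divided into 3 equal shares of 1/15 among Rashida, Samir, Bashir.
Rashida is living and takes 1/15.
Samir is living and takes 1/15.
Bashir is living and takes 1/15.

Amira 1/60; Bashir 1/15; Fahad 1/15; Hamid 1/60; Ibtisam 1/5; Jamal 1/60; Karim 1/5; Maysoon 1/15; Rashida 1/15; Samir 1/15; Tariq 1/5; Widad 1/60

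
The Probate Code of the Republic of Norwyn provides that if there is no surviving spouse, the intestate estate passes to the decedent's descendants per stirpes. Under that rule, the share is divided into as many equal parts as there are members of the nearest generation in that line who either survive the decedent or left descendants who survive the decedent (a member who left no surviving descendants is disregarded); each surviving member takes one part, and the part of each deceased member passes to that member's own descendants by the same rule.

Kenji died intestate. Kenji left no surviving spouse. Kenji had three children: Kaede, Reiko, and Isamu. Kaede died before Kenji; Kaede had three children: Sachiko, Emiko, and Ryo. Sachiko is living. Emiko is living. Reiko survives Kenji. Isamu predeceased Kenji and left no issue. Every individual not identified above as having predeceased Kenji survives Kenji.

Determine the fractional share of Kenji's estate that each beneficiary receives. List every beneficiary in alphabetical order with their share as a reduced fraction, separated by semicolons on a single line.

Emiko 1/6; Reiko 1/2; Ryo 1/6; Sachiko 1/6

There is no surviving spouse, so the entire estate passes to Kenji's descendants per stirpes.
Isamu left no surviving issue, so that branch lapses and is disregarded.
The estate is divided into 2 equal shares of 1/2 among Kaede, Reiko.
Kaede predeceased; the 1/2 allotted to Kaede's branch passes to Kaede's issue by representation.
The 1/2 is divided into 3 equal shares of 1/6 among Sachiko, Emiko, Ryo.
Sachiko is living and takes 1/6.
Emiko is living and takes 1/6.
Ryo is living and takes 1/6.
Reiko is living and takes 1/2.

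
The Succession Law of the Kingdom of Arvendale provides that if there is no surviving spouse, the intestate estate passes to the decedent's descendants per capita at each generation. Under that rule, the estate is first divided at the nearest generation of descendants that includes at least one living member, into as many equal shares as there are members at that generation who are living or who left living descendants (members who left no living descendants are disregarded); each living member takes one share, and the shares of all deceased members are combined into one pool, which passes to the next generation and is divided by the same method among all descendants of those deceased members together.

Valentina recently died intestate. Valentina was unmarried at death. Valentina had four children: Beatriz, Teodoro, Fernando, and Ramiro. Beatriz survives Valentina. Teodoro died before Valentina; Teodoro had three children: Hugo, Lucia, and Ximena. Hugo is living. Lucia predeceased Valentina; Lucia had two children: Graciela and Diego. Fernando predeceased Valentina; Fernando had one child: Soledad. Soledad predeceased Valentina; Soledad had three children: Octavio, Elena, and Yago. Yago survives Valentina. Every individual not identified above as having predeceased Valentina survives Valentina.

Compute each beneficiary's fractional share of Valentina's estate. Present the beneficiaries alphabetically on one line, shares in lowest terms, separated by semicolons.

There is no surviving spouse, so the entire estate passes to Valentina's descendants per capita at each generation.
At generation 1 (Beatriz, Teodoro, Fernando, Ramiro) there are 4 shares of (1)/4 = 1/4 each.
Living: Beatriz and Ramiro — each takes 1/4.
Deceased: Teodoro and Fernando. Their combined 1/2 is pooled and carried to generation 2.
At generation 2 (Hugo, Lucia, Ximena, Soledad) there are 4 shares of (1/2)/4 = 1/8 each.
Living: Hugo and Ximena — each takes 1/8.
Deceased: Lucia and Soledad. Their combined 1/4 is pooled and carried to generation 3.
At generation 3 (Graciela, Diego, Octavio, Elena, Yago) there are 5 shares of (1/4)/5 = 1/20 each.
Living: Graciela, Diego, Octavio, Elena, and Yago — each takes 1/20.

Beatriz 1/4; Diego 1/20; Elena 1/20; Graciela 1/20; Hugo 1/8; Octavio 1/20; Ramiro 1/4; Ximena 1/8; Yago 1/20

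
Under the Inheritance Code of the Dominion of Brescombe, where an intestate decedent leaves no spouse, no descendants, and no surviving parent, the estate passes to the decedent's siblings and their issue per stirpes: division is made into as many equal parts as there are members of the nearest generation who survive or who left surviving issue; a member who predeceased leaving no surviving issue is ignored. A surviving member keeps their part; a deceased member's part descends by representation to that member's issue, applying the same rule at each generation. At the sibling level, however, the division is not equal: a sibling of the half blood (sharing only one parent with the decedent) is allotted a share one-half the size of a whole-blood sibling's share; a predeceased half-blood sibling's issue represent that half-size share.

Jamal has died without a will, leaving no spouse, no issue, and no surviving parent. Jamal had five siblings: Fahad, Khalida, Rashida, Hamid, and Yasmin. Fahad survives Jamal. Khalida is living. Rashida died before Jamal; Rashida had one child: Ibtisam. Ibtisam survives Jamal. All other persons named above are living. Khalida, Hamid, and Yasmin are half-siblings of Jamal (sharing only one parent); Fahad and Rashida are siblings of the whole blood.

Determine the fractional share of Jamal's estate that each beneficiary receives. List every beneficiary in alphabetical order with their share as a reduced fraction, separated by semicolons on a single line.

Fahad 2/7; Hamid 1/7; Ibtisam 2/7; Khalida 1/7; Yasmin 1/7

No spouse, descendants, or parent survives, so the estate passes to Jamal's siblings per stirpes.
Half-blood siblings count for one-half the weight of whole-blood siblings at the initial division.
Dividing 1 in proportion to weights (total weight 7/2): Fahad (weight 1) → 2/7; Khalida (weight 1/2) → 1/7; Rashida (weight 1) → 2/7; Hamid (weight 1/2) → 1/7; Yasmin (weight 1/2) → 1/7.
Fahad is living and takes 2/7.
Khalida is living and takes 1/7.
Rashida predeceased; the 2/7 allotted to Rashida's branch passes to Rashida's issue by representation.
Ibtisam is the sole taker at this level and receives the full 2/7.
Hamid is living and takes 1/7.
Yasmin is living and takes 1/7.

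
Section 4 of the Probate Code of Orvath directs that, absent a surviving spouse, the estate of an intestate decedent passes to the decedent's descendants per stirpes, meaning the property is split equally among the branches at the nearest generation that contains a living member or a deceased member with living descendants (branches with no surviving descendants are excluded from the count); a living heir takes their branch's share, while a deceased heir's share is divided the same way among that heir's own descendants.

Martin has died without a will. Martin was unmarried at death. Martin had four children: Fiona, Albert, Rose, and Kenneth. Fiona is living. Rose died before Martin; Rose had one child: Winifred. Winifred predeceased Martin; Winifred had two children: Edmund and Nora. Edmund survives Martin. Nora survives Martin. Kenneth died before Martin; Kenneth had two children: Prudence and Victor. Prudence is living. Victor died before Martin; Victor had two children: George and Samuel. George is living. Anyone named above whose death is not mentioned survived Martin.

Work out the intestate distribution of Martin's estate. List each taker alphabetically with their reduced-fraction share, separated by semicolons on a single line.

Albert 1/4; Edmund 1/8; Fiona 1/4; George 1/16; Nora 1/8; Prudence 1/8; Samuel 1/16

There is no surviving spouse, so the entire estate passes to Martin's descendants per stirpes.
The estate is divided into 4 equal shares of 1/4 among Fiona, Albert, Rose, Kenneth.
Fiona is living and takes 1/4.
Albert is living and takes 1/4.
Rose predeceased; the 1/4 allotted to Rose's branch passes to Rose's issue by representation.
Winifred's line is the sole branch at this level, so the full 1/4 passes to Winifred's issue by representation.
The 1/4 is divided into 2 equal shares of 1/8 among Edmund, Nora.
Edmund is living and takes 1/8.
Nora is living and takes 1/8.
Kenneth predeceased; the 1/4 allotted to Kenneth's branch passes to Kenneth's issue by representation.
The 1/4 is divided into 2 equal shares of 1/8 among Prudence, Victor.
Prudence is living and takes 1/8.
Victor predeceased; the 1/8 allotted to Victor's branch passes to Victor's issue by representation.
The 1/8 is divided into 2 equal shares of 1/16 among George, Samuel.
George is living and takes 1/16.
Samuel is living and takes 1/16.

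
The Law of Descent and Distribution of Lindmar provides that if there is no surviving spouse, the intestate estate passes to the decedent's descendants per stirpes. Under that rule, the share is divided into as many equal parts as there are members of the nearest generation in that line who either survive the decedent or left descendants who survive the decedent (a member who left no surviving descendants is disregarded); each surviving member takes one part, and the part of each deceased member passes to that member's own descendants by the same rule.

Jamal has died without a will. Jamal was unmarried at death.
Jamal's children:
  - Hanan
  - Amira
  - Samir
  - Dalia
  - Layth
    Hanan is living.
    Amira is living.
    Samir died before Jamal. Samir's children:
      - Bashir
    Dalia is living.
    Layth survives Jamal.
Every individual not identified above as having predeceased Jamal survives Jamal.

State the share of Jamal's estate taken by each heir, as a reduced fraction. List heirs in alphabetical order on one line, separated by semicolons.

Amira 1/5; Bashir 1/5; Dalia 1/5; Hanan 1/5; Layth 1/5

There is no surviving spouse, so the entire estate passes to Jamal's descendants per stirpes.
The estate is divided into 5 equal shares of 1/5 among Hanan, Amira, Samir, Dalia, Layth.
Hanan is living and takes 1/5.
Amira is living and takes 1/5.
Samir predeceased; the 1/5 allotted to Samir's branch passes to Samir's issue by representation.
Bashir is the sole taker at this level and receives the full 1/5.
Dalia is living and takes 1/5.
Layth is living and takes 1/5.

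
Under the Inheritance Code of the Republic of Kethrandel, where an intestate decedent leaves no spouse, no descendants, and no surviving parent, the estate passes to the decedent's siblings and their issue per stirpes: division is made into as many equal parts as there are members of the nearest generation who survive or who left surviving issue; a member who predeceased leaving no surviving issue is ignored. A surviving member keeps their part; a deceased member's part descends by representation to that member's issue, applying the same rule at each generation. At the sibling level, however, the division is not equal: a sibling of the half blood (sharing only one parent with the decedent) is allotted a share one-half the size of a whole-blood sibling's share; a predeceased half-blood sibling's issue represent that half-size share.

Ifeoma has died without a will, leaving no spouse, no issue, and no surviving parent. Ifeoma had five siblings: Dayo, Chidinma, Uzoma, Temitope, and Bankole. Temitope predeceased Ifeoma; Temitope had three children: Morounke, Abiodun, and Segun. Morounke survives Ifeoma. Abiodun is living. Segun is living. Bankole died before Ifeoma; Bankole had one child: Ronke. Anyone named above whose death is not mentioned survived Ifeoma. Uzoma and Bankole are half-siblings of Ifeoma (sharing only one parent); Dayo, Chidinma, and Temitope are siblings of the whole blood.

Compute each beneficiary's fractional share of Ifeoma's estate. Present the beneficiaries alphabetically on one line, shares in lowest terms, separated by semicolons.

Abiodun 1/12; Chidinma 1/4; Dayo 1/4; Morounke 1/12; Ronke 1/8; Segun 1/12; Uzoma 1/8

No spouse, descendants, or parent survives, so the estate passes to Ifeoma's siblings per stirpes.
Half-blood siblings count for one-half the weight of whole-blood siblings at the initial division.
Dividing 1 in proportion to weights (total weight 4): Dayo (weight 1) → 1/4; Chidinma (weight 1) → 1/4; Uzoma (weight 1/2) → 1/8; Temitope (weight 1) → 1/4; Bankole (weight 1/2) → 1/8.
Dayo is living and takes 1/4.
Chidinma is living and takes 1/4.
Uzoma is living and takes 1/8.
Temitope predeceased; the 1/4 allotted to Temitope's branch passes to Temitope's issue by representation.
The 1/4 is divided into 3 equal shares of 1/12 among Morounke, Abiodun, Segun.
Morounke is living and takes 1/12.
Abiodun is living and takes 1/12.
Segun is living and takes 1/12.
Bankole predeceased; the 1/8 allotted to Bankole's branch passes to Bankole's issue by representation.
Ronke is the sole taker at this level and receives the full 1/8.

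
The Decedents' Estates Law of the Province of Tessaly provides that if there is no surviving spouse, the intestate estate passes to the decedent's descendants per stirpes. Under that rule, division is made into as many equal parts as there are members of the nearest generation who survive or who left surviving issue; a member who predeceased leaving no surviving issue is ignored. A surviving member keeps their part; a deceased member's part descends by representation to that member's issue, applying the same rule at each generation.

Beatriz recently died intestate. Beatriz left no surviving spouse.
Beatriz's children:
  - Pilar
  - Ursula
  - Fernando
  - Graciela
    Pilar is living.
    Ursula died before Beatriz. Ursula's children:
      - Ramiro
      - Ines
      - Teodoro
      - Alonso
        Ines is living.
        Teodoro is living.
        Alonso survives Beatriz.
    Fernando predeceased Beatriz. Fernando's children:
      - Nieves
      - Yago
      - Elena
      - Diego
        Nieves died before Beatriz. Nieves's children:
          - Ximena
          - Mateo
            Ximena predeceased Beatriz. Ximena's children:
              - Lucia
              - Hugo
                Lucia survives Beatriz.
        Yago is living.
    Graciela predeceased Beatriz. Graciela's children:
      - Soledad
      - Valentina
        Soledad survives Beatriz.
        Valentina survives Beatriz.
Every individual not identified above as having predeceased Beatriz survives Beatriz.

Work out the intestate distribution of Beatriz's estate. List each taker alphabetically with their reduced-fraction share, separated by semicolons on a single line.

Alonso 1/16; Diego 1/16; Elena 1/16; Hugo 1/64; Ines 1/16; Lucia 1/64; Mateo 1/32; Pilar 1/4; Ramiro 1/16; Soledad 1/8; Teodoro 1/16; Valentina 1/8; Yago 1/16

There is no surviving spouse, so the entire estate passes to Beatriz's descendants per stirpes.
The estate is divided into 4 equal shares of 1/4 among Pilar, Ursula, Fernando, Graciela.
Pilar is living and takes 1/4.
Ursula predeceased; the 1/4 allotted to Ursula's branch passes to Ursula's issue by representation.
The 1/4 is divided into 4 equal shares of 1/16 among Ramiro, Ines, Teodoro, Alonso.
Ramiro is living and takes 1/16.
Ines is living and takes 1/16.
Teodoro is living and takes 1/16.
Alonso is living and takes 1/16.
Fernando predeceased; the 1/4 allotted to Fernando's branch passes to Fernando's issue by representation.
The 1/4 is divided into 4 equal shares of 1/16 among Nieves, Yago, Elena, Diego.
Nieves predeceased; the 1/16 allotted to Nieves's branch passes to Nieves's issue by representation.
The 1/16 is divided into 2 equal shares of 1/32 among Ximena, Mateo.
Ximena predeceased; the 1/32 allotted to Ximena's branch passes to Ximena's issue by representation.
The 1/32 is divided into 2 equal shares of 1/64 among Lucia, Hugo.
Lucia is living and takes 1/64.
Hugo is living and takes 1/64.
Mateo is living and takes 1/32.
Yago is living and takes 1/16.
Elena is living and takes 1/16.
Diego is living and takes 1/16.
Graciela predeceased; the 1/4 allotted to Graciela's branch passes to Graciela's issue by representation.
The 1/4 is divided into 2 equal shares of 1/8 among Soledad, Valentina.
Soledad is living and takes 1/8.
Valentina is living and takes 1/8.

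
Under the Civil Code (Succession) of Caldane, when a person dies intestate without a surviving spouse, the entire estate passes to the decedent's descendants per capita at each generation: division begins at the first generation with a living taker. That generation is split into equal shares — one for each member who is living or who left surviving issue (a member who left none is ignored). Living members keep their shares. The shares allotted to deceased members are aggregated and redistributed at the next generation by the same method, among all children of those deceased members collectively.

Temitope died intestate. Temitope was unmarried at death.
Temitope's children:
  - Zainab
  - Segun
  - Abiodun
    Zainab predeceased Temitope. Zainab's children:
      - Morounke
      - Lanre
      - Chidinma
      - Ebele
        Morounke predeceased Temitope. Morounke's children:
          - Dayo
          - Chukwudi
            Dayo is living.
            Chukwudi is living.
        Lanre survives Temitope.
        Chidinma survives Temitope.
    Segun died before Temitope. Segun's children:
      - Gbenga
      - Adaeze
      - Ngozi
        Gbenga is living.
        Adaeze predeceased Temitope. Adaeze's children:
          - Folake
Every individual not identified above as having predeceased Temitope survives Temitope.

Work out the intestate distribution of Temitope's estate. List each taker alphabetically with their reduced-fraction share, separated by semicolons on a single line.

There is no surviving spouse, so the entire estate passes to Temitope's descendants per capita at each generation.
At generation 1 (Zainab, Segun, Abiodun) there are 3 shares of (1)/3 = 1/3 each.
Living: Abiodun — each takes 1/3.
Deceased: Zainab and Segun. Their combined 2/3 is pooled and carried to generation 2.
At generation 2 (Morounke, Lanre, Chidinma, Ebele, Gbenga, Adaeze, Ngozi) there are 7 shares of (2/3)/7 = 2/21 each.
Living: Lanre, Chidinma, Ebele, Gbenga, and Ngozi — each takes 2/21.
Deceased: Morounke and Adaeze. Their combined 4/21 is pooled and carried to generation 3.
At generation 3 (Dayo, Chukwudi, Folake) there are 3 shares of (4/21)/3 = 4/63 each.
Living: Dayo, Chukwudi, and Folake — each takes 4/63.

Abiodun 1/3; Chidinma 2/21; Chukwudi 4/63; Dayo 4/63; Ebele 2/21; Folake 4/63; Gbenga 2/21; Lanre 2/21; Ngozi 2/21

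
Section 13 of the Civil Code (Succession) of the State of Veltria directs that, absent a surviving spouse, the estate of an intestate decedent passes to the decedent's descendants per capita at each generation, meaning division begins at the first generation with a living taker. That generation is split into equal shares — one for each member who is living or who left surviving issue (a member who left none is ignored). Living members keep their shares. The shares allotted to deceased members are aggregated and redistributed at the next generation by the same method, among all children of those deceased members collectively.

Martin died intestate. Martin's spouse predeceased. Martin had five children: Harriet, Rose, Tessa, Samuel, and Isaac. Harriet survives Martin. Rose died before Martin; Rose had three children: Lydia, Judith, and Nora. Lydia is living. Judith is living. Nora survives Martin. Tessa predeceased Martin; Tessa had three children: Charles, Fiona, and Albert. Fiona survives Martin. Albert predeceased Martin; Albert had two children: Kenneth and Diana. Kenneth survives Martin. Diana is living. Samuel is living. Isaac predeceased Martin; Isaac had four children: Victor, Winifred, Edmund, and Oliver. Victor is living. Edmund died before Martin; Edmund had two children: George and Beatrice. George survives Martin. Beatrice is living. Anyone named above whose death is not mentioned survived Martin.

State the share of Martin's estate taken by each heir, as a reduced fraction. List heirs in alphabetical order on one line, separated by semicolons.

Beatrice 3/100; Charles 3/50; Diana 3/100; Fiona 3/50; George 3/100; Harriet 1/5; Judith 3/50; Kenneth 3/100; Lydia 3/50; Nora 3/50; Oliver 3/50; Samuel 1/5; Victor 3/50; Winifred 3/50

There is no surviving spouse, so the entire estate passes to Martin's descendants per capita at each generation.
At generation 1 (Harriet, Rose, Tessa, Samuel, Isaac) there are 5 shares of (1)/5 = 1/5 each.
Living: Harriet and Samuel — each takes 1/5.
Deceased: Rose, Tessa, and Isaac. Their combined 3/5 is pooled and carried to generation 2.
At generation 2 (Lydia, Judith, Nora, Charles, Fiona, Albert, Victor, Winifred, Edmund, Oliver) there are 10 shares of (3/5)/10 = 3/50 each.
Living: Lydia, Judith, Nora, Charles, Fiona, Victor, Winifred, and Oliver — each takes 3/50.
Deceased: Albert and Edmund. Their combined 3/25 is pooled and carried to generation 3.
At generation 3 (Kenneth, Diana, George, Beatrice) there are 4 shares of (3/25)/4 = 3/100 each.
Living: Kenneth, Diana, George, and Beatrice — each takes 3/100.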